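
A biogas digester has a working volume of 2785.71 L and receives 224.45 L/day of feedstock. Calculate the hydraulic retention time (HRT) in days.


HRT = V / Q
= 2785.71 / 224.45
= 12.4113 days

12.4113 days


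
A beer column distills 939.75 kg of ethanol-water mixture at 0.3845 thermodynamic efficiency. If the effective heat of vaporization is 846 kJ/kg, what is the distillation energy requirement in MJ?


E = m * 846 / (eta * 1000)
= 939.75 * 846 / (0.3845 * 1000)
= 2067.6944 MJ

2067.6944 MJ


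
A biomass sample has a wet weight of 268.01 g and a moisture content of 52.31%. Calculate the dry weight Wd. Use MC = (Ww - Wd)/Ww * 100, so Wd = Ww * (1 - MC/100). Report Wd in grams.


Wd = Ww * (1 - MC/100)
= 268.01 * (1 - 52.31/100)
= 127.8140 g

127.8140 g


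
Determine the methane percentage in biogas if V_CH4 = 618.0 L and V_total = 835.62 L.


CH4% = V_CH4 / V_total * 100
= 618.0 / 835.62 * 100
= 73.9571%

73.9571%


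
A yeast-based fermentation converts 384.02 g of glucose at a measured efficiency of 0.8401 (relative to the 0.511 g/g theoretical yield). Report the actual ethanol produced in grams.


Actual ethanol: m = 0.511 * 384.02 * 0.8401
m = 164.8564 g

164.8564 g


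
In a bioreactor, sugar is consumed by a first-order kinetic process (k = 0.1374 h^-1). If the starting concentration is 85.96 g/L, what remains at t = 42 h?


S = S0 * exp(-k * t)
S = 85.96 * exp(-0.1374 * 42)
S = 0.2680 g/L

0.2680 g/L


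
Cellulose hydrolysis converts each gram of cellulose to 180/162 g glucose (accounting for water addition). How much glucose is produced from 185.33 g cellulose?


glucose = cellulose * 180/162
= 185.33 * 180/162
= 205.9222 g

205.9222 g


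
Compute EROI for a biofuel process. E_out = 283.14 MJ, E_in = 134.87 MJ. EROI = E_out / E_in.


EROI = E_out / E_in
= 283.14 / 134.87
= 2.0994

2.0994


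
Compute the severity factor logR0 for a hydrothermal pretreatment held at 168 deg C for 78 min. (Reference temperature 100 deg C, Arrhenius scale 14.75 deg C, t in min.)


logR0 = log10(t * exp((T - 100) / 14.75))
= log10(78 * exp((168 - 100) / 14.75))
= 3.8943

3.8943


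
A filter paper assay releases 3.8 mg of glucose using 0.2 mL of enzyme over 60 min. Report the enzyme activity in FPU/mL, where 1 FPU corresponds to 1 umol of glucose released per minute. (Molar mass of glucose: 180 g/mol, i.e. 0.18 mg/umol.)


Activity = glucose_mg / (0.18 mg/umol * V_mL * t_min)
= 3.8 / (0.18 * 0.2 * 60)
= 1.7593 FPU/mL

1.7593 FPU/mL


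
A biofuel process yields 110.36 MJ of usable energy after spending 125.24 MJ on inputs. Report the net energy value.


NEV = E_out - E_in
= 110.36 - 125.24
= -14.8800 MJ

-14.8800 MJ


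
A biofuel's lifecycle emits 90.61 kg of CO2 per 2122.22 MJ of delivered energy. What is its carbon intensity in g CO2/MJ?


CI = CO2 * 1000 / E
= 90.61 * 1000 / 2122.22
= 42.6959 g CO2/MJ

42.6959 g CO2/MJ


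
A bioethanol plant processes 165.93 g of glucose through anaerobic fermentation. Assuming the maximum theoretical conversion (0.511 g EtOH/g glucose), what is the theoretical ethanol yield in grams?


Theoretical ethanol yield: m_EtOH = 0.511 * m_glucose
m_EtOH = 0.511 * 165.93 = 84.7902 g

84.7902 g


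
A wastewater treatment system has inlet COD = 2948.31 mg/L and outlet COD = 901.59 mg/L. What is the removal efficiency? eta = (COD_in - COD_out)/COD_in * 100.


eta = (COD_in - COD_out) / COD_in * 100
= (2948.31 - 901.59) / 2948.31 * 100
= 69.4201%

69.4201%


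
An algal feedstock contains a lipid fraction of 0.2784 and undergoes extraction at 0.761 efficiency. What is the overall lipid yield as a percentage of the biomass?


Y = lipid_content * extraction_eff * 100
= 0.2784 * 0.761 * 100
= 21.1862%

21.1862%


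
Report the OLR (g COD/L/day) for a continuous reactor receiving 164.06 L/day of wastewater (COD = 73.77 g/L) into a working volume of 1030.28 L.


OLR = Q * S / V
= 164.06 * 73.77 / 1030.28
= 11.7470 g/L/day

11.7470 g/L/day


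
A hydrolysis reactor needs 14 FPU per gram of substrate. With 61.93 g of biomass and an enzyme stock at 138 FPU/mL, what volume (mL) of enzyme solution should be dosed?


V = dosage * m_sub / activity
V = 14 * 61.93 / 138
V = 6.2828 mL

6.2828 mL


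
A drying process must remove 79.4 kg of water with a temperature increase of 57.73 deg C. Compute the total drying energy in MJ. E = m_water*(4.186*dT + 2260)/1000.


E = m_water * (4.186 * dT + 2260) / 1000
= 79.4 * (4.186 * 57.73 + 2260) / 1000
= 198.6316 MJ

198.6316 MJ


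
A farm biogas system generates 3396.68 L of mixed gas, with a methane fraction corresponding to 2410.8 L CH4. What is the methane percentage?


CH4% = V_CH4 / V_total * 100
= 2410.8 / 3396.68 * 100
= 70.9752%

70.9752%


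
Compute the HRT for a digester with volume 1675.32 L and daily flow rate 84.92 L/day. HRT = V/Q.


HRT = V / Q
= 1675.32 / 84.92
= 19.7282 days

19.7282 days


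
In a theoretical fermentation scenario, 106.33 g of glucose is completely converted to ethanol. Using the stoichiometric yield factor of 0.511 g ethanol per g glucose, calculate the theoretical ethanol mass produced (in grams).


Theoretical ethanol yield: m_EtOH = 0.511 * m_glucose
m_EtOH = 0.511 * 106.33 = 54.3346 g

54.3346 g


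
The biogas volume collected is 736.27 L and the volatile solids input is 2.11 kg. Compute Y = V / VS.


Y = V / VS
= 736.27 / 2.11
= 348.9431 L/kg VS

348.9431 L/kg VS


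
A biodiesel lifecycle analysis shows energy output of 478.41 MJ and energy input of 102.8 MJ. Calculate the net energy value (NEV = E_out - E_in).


NEV = E_out - E_in
= 478.41 - 102.8
= 375.6100 MJ

375.6100 MJ


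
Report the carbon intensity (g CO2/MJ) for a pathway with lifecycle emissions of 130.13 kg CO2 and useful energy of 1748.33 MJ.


CI = CO2 * 1000 / E
= 130.13 * 1000 / 1748.33
= 74.4310 g CO2/MJ

74.4310 g CO2/MJ


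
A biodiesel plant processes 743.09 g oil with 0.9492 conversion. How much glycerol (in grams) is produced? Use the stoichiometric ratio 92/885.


glycerol = oil * conv * (92/885)
= 743.09 * 0.9492 * 92 / 885
= 73.3236 g

73.3236 g


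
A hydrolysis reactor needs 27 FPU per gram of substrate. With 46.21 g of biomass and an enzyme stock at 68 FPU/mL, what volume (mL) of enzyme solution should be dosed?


V = dosage * m_sub / activity
V = 27 * 46.21 / 68
V = 18.3481 mL

18.3481 mL


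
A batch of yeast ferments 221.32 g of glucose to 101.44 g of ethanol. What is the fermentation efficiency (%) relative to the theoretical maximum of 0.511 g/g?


Fermentation efficiency = (actual / (0.511 * glucose)) * 100
= (101.44 / (0.511 * 221.32)) * 100
= 89.6949%

89.6949%


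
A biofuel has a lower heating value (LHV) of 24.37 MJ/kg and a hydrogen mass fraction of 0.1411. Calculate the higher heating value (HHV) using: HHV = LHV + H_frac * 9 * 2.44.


HHV = LHV + H_frac * 9 * 2.44
= 24.37 + 0.1411 * 9 * 2.44
= 27.4686 MJ/kg

27.4686 MJ/kg


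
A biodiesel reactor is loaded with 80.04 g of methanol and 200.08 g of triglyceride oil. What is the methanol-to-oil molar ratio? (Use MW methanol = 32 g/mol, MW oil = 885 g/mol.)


Molar ratio = n_MeOH / n_oil = (MeOH/32) / (oil/885) = (MeOH * 885) / (32 * oil)
= (80.04 * 885) / (32 * 200.08)
= 11.0636

11.0636


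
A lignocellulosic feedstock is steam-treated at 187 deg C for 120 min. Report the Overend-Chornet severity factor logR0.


logR0 = log10(t * exp((T - 100) / 14.75))
= log10(120 * exp((187 - 100) / 14.75))
= 4.6408

4.6408


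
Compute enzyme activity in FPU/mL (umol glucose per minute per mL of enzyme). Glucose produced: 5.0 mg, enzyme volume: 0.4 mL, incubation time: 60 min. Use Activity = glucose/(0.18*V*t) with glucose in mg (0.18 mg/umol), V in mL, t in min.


Activity = glucose_mg / (0.18 mg/umol * V_mL * t_min)
= 5.0 / (0.18 * 0.4 * 60)
= 1.1574 FPU/mL

1.1574 FPU/mL


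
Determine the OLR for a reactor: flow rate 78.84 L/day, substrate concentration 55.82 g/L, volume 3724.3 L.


OLR = Q * S / V
= 78.84 * 55.82 / 3724.3
= 1.1817 g/L/day

1.1817 g/L/day


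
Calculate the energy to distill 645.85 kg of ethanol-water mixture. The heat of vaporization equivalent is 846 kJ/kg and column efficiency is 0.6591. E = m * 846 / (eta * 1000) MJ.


E = m * 846 / (eta * 1000)
= 645.85 * 846 / (0.6591 * 1000)
= 828.9927 MJ

828.9927 MJ


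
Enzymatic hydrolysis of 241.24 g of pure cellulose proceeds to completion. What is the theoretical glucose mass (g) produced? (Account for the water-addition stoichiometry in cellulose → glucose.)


glucose = cellulose * 180/162
= 241.24 * 180/162
= 268.0444 g

268.0444 g


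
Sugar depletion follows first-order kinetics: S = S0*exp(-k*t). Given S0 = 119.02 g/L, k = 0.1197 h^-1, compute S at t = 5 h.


S = S0 * exp(-k * t)
S = 119.02 * exp(-0.1197 * 5)
S = 65.4176 g/L

65.4176 g/L


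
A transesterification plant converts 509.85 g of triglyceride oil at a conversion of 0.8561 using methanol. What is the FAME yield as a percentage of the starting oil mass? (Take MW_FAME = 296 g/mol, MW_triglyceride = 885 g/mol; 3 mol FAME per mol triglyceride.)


m_FAME = oil * conv * (3 * 296 / 885) = oil * conv * (888/885)
= 509.85 * 0.8561 * 888 / 885
= 437.9622 g
Y = m_FAME / oil * 100 = conv * (888/885) * 100
= 0.8561 * 888 / 885 * 100
= 85.90%

85.90%


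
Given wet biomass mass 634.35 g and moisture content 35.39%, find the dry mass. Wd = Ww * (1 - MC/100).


Wd = Ww * (1 - MC/100)
= 634.35 * (1 - 35.39/100)
= 409.8535 g

409.8535 g


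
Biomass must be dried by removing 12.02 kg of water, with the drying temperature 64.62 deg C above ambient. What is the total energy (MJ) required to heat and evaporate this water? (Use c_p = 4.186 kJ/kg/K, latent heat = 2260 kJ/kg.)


E = m_water * (4.186 * dT + 2260) / 1000
= 12.02 * (4.186 * 64.62 + 2260) / 1000
= 30.4166 MJ

30.4166 MJ


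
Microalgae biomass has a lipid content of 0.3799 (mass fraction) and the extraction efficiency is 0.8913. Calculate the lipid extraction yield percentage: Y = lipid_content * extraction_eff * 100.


Y = lipid_content * extraction_eff * 100
= 0.3799 * 0.8913 * 100
= 33.8605%

33.8605%


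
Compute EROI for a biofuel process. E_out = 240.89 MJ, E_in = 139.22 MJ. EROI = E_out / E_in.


EROI = E_out / E_in
= 240.89 / 139.22
= 1.7303

1.7303


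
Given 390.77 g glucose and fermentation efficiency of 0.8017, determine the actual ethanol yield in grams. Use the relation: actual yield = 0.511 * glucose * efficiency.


Actual ethanol: m = 0.511 * 390.77 * 0.8017
m = 160.0862 g

160.0862 g


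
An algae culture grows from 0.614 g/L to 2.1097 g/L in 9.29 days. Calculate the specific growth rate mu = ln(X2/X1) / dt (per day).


mu = ln(X2/X1) / dt
= ln(2.1097/0.614) / 9.29
= 0.1329 per day

0.1329 per day


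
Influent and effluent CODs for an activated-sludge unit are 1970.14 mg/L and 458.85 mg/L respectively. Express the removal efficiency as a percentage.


eta = (COD_in - COD_out) / COD_in * 100
= (1970.14 - 458.85) / 1970.14 * 100
= 76.7098%

76.7098%


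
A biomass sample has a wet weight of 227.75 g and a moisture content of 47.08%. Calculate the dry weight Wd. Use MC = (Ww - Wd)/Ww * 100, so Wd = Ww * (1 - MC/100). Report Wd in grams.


Wd = Ww * (1 - MC/100)
= 227.75 * (1 - 47.08/100)
= 120.5253 g

120.5253 g


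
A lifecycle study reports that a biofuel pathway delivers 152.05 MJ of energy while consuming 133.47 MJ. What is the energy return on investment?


EROI = E_out / E_in
= 152.05 / 133.47
= 1.1392

1.1392


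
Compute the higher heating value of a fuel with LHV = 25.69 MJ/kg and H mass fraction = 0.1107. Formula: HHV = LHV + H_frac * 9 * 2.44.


HHV = LHV + H_frac * 9 * 2.44
= 25.69 + 0.1107 * 9 * 2.44
= 28.1210 MJ/kg

28.1210 MJ/kg


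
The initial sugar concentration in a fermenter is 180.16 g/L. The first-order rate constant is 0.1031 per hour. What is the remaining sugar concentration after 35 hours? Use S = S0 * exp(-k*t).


S = S0 * exp(-k * t)
S = 180.16 * exp(-0.1031 * 35)
S = 4.8810 g/L

4.8810 g/L


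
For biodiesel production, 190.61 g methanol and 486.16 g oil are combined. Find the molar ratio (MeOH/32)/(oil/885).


Molar ratio = n_MeOH / n_oil = (MeOH/32) / (oil/885) = (MeOH * 885) / (32 * oil)
= (190.61 * 885) / (32 * 486.16)
= 10.8433

10.8433


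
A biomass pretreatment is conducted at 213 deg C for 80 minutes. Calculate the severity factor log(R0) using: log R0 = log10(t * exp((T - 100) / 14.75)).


logR0 = log10(t * exp((T - 100) / 14.75))
= log10(80 * exp((213 - 100) / 14.75))
= 5.2302

5.2302


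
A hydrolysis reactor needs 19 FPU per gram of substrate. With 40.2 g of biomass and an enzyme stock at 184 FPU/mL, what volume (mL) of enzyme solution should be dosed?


V = dosage * m_sub / activity
V = 19 * 40.2 / 184
V = 4.1511 mL

4.1511 mL


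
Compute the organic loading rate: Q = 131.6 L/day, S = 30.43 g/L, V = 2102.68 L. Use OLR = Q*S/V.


OLR = Q * S / V
= 131.6 * 30.43 / 2102.68
= 1.9045 g/L/day

1.9045 g/L/day


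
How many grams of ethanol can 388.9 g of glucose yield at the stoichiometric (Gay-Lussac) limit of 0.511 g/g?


Theoretical ethanol yield: m_EtOH = 0.511 * m_glucose
m_EtOH = 0.511 * 388.9 = 198.7279 g

198.7279 g


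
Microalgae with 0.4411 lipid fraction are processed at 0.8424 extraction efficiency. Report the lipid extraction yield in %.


Y = lipid_content * extraction_eff * 100
= 0.4411 * 0.8424 * 100
= 37.1583%

37.1583%


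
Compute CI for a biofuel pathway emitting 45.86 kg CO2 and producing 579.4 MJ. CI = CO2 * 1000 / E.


CI = CO2 * 1000 / E
= 45.86 * 1000 / 579.4
= 79.1508 g CO2/MJ

79.1508 g CO2/MJ


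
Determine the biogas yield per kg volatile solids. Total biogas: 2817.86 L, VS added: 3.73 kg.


Y = V / VS
= 2817.86 / 3.73
= 755.4584 L/kg VS

755.4584 L/kg VS


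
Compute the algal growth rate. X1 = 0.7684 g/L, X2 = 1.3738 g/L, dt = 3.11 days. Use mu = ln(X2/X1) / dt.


mu = ln(X2/X1) / dt
= ln(1.3738/0.7684) / 3.11
= 0.1868 per day

0.1868 per day


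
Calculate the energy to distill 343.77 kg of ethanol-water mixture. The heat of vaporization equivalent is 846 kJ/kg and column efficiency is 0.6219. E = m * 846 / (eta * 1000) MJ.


E = m * 846 / (eta * 1000)
= 343.77 * 846 / (0.6219 * 1000)
= 467.6466 MJ

467.6466 MJ


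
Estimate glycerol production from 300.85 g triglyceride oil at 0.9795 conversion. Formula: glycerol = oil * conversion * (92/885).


glycerol = oil * conv * (92/885)
= 300.85 * 0.9795 * 92 / 885
= 30.6337 g

30.6337 g


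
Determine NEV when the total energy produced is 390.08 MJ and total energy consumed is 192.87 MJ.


NEV = E_out - E_in
= 390.08 - 192.87
= 197.2100 MJ

197.2100 MJ


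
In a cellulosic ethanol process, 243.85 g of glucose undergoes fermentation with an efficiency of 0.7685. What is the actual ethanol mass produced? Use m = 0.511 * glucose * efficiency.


Actual ethanol: m = 0.511 * 243.85 * 0.7685
m = 95.7607 g

95.7607 g


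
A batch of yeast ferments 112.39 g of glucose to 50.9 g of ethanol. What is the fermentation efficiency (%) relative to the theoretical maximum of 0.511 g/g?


Fermentation efficiency = (actual / (0.511 * glucose)) * 100
= (50.9 / (0.511 * 112.39)) * 100
= 88.6276%

88.6276%


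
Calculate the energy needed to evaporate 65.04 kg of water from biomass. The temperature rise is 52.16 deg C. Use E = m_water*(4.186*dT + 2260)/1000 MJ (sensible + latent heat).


E = m_water * (4.186 * dT + 2260) / 1000
= 65.04 * (4.186 * 52.16 + 2260) / 1000
= 161.1913 MJ

161.1913 MJ


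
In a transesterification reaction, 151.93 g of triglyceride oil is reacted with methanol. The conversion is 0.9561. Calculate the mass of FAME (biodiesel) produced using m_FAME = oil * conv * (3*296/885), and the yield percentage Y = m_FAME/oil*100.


m_FAME = oil * conv * (3 * 296 / 885) = oil * conv * (888/885)
= 151.93 * 0.9561 * 888 / 885
= 145.7527 g
Y = m_FAME / oil * 100 = conv * (888/885) * 100
= 0.9561 * 888 / 885 * 100
= 95.93%

145.7527 g FAME; Y = 95.93%


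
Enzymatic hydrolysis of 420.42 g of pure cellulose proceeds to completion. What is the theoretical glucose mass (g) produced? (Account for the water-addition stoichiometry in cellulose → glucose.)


glucose = cellulose * 180/162
= 420.42 * 180/162
= 467.1333 g

467.1333 g


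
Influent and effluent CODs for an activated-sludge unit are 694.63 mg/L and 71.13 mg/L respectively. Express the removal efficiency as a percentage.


eta = (COD_in - COD_out) / COD_in * 100
= (694.63 - 71.13) / 694.63 * 100
= 89.7600%

89.7600%


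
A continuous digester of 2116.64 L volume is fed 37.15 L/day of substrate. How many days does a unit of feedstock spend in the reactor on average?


HRT = V / Q
= 2116.64 / 37.15
= 56.9755 days

56.9755 days


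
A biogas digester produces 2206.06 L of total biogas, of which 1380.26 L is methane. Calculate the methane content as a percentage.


CH4% = V_CH4 / V_total * 100
= 1380.26 / 2206.06 * 100
= 62.5667%

62.5667%


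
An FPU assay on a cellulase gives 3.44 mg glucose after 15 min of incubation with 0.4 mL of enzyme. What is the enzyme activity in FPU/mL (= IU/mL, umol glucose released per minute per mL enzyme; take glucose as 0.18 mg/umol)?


Activity = glucose_mg / (0.18 mg/umol * V_mL * t_min)
= 3.44 / (0.18 * 0.4 * 15)
= 3.1852 FPU/mL

3.1852 FPU/mL


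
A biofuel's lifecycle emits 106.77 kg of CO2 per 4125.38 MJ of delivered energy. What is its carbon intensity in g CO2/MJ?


CI = CO2 * 1000 / E
= 106.77 * 1000 / 4125.38
= 25.8813 g CO2/MJ

25.8813 g CO2/MJ


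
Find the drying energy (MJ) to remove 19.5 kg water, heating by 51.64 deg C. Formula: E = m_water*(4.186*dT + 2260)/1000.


E = m_water * (4.186 * dT + 2260) / 1000
= 19.5 * (4.186 * 51.64 + 2260) / 1000
= 48.2852 MJ

48.2852 MJ


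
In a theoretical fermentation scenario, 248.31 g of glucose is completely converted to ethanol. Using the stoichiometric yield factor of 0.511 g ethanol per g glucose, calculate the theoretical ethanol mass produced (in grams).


Theoretical ethanol yield: m_EtOH = 0.511 * m_glucose
m_EtOH = 0.511 * 248.31 = 126.8864 g

126.8864 g


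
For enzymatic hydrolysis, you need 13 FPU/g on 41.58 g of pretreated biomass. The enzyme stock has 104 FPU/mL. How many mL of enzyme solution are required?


V = dosage * m_sub / activity
V = 13 * 41.58 / 104
V = 5.1975 mL

5.1975 mL


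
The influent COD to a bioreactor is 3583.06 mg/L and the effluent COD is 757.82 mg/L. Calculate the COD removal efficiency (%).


eta = (COD_in - COD_out) / COD_in * 100
= (3583.06 - 757.82) / 3583.06 * 100
= 78.8499%

78.8499%


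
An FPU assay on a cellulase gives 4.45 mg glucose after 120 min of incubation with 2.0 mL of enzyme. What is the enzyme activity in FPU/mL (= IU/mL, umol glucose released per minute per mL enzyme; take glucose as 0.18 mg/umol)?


Activity = glucose_mg / (0.18 mg/umol * V_mL * t_min)
= 4.45 / (0.18 * 2.0 * 120)
= 0.1030 FPU/mL

0.1030 FPU/mL


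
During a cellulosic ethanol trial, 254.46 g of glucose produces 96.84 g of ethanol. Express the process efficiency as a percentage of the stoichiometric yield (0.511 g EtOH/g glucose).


Fermentation efficiency = (actual / (0.511 * glucose)) * 100
= (96.84 / (0.511 * 254.46)) * 100
= 74.4757%

74.4757%


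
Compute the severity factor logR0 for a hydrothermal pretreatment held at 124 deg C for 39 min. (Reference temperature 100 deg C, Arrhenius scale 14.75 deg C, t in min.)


logR0 = log10(t * exp((T - 100) / 14.75))
= log10(39 * exp((124 - 100) / 14.75))
= 2.2977

2.2977


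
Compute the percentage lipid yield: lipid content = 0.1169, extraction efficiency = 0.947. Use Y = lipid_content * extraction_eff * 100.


Y = lipid_content * extraction_eff * 100
= 0.1169 * 0.947 * 100
= 11.0704%

11.0704%


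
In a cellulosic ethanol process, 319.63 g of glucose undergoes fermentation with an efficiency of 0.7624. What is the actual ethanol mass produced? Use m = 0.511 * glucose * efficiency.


Actual ethanol: m = 0.511 * 319.63 * 0.7624
m = 124.5235 g

124.5235 g


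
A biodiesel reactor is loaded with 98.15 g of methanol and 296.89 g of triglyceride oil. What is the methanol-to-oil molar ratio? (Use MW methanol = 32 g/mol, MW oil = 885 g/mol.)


Molar ratio = n_MeOH / n_oil = (MeOH/32) / (oil/885) = (MeOH * 885) / (32 * oil)
= (98.15 * 885) / (32 * 296.89)
= 9.1430

9.1430


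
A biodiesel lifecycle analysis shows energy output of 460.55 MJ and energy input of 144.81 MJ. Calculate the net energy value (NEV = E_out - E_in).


NEV = E_out - E_in
= 460.55 - 144.81
= 315.7400 MJ

315.7400 MJ


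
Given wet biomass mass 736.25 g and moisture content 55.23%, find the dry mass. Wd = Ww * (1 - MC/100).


Wd = Ww * (1 - MC/100)
= 736.25 * (1 - 55.23/100)
= 329.6191 g

329.6191 g


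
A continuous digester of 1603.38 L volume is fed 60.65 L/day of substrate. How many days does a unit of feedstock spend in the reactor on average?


HRT = V / Q
= 1603.38 / 60.65
= 26.4366 days

26.4366 days


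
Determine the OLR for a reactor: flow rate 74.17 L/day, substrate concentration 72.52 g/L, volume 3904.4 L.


OLR = Q * S / V
= 74.17 * 72.52 / 3904.4
= 1.3776 g/L/day

1.3776 g/L/day


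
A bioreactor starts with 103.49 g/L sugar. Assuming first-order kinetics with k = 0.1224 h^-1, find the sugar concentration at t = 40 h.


S = S0 * exp(-k * t)
S = 103.49 * exp(-0.1224 * 40)
S = 0.7737 g/L

0.7737 g/L


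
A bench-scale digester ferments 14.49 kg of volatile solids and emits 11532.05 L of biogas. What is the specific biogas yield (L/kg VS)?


Y = V / VS
= 11532.05 / 14.49
= 795.8627 L/kg VS

795.8627 L/kg VS


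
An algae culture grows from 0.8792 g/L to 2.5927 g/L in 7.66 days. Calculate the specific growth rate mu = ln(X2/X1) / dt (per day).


mu = ln(X2/X1) / dt
= ln(2.5927/0.8792) / 7.66
= 0.1412 per day

0.1412 per day


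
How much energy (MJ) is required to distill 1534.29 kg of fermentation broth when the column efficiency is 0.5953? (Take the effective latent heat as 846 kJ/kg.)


E = m * 846 / (eta * 1000)
= 1534.29 * 846 / (0.5953 * 1000)
= 2180.4289 MJ

2180.4289 MJ


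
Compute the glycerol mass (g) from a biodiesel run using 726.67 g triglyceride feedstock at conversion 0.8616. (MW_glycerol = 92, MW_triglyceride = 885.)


glycerol = oil * conv * (92/885)
= 726.67 * 0.8616 * 92 / 885
= 65.0860 g

65.0860 g


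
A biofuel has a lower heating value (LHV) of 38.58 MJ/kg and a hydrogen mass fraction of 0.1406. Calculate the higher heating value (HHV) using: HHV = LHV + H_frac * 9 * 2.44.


HHV = LHV + H_frac * 9 * 2.44
= 38.58 + 0.1406 * 9 * 2.44
= 41.6676 MJ/kg

41.6676 MJ/kg


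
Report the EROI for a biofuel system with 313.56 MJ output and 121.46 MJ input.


EROI = E_out / E_in
= 313.56 / 121.46
= 2.5816

2.5816


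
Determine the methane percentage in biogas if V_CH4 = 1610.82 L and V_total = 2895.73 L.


CH4% = V_CH4 / V_total * 100
= 1610.82 / 2895.73 * 100
= 55.6274%

55.6274%


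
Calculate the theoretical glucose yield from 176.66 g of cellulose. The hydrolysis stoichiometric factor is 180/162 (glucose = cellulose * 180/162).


glucose = cellulose * 180/162
= 176.66 * 180/162
= 196.2889 g

196.2889 g


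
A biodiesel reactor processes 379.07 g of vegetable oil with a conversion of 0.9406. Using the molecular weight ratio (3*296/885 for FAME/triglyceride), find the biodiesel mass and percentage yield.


m_FAME = oil * conv * (3 * 296 / 885) = oil * conv * (888/885)
= 379.07 * 0.9406 * 888 / 885
= 357.7619 g
Y = m_FAME / oil * 100 = conv * (888/885) * 100
= 0.9406 * 888 / 885 * 100
= 94.38%

357.7619 g FAME; Y = 94.38%


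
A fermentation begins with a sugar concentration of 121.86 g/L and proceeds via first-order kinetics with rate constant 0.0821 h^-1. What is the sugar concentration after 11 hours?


S = S0 * exp(-k * t)
S = 121.86 * exp(-0.0821 * 11)
S = 49.3912 g/L

49.3912 g/L


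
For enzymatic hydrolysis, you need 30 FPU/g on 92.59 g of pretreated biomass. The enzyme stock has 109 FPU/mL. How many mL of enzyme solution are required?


V = dosage * m_sub / activity
V = 30 * 92.59 / 109
V = 25.4835 mL

25.4835 mL


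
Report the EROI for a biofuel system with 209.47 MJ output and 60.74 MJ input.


EROI = E_out / E_in
= 209.47 / 60.74
= 3.4486

3.4486


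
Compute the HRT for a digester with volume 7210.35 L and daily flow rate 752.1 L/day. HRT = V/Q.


HRT = V / Q
= 7210.35 / 752.1
= 9.5870 days

9.5870 days


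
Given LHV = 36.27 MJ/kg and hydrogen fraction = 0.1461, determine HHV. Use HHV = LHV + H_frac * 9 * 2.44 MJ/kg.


HHV = LHV + H_frac * 9 * 2.44
= 36.27 + 0.1461 * 9 * 2.44
= 39.4784 MJ/kg

39.4784 MJ/kg


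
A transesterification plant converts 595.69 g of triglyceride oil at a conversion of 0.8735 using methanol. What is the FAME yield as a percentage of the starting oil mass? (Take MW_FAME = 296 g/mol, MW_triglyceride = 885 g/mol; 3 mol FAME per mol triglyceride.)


m_FAME = oil * conv * (3 * 296 / 885) = oil * conv * (888/885)
= 595.69 * 0.8735 * 888 / 885
= 522.0991 g
Y = m_FAME / oil * 100 = conv * (888/885) * 100
= 0.8735 * 888 / 885 * 100
= 87.65%

87.65%


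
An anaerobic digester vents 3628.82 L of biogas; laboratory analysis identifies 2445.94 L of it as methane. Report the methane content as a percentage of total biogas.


CH4% = V_CH4 / V_total * 100
= 2445.94 / 3628.82 * 100
= 67.4032%

67.4032%


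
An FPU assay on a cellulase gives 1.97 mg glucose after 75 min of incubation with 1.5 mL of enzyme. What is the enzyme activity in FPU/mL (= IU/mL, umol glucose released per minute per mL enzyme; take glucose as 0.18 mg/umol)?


Activity = glucose_mg / (0.18 mg/umol * V_mL * t_min)
= 1.97 / (0.18 * 1.5 * 75)
= 0.0973 FPU/mL

0.0973 FPU/mL


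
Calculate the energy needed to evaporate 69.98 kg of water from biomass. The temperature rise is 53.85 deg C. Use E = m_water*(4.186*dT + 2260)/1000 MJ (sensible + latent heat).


E = m_water * (4.186 * dT + 2260) / 1000
= 69.98 * (4.186 * 53.85 + 2260) / 1000
= 173.9294 MJ

173.9294 MJ


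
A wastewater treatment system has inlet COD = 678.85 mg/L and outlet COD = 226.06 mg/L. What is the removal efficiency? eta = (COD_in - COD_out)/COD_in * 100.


eta = (COD_in - COD_out) / COD_in * 100
= (678.85 - 226.06) / 678.85 * 100
= 66.6996%

66.6996%


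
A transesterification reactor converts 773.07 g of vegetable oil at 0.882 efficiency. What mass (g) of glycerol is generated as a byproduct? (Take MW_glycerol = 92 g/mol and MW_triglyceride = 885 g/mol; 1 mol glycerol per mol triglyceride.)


glycerol = oil * conv * (92/885)
= 773.07 * 0.882 * 92 / 885
= 70.8813 g

70.8813 g


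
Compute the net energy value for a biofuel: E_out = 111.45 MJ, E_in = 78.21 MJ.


NEV = E_out - E_in
= 111.45 - 78.21
= 33.2400 MJ

33.2400 MJ


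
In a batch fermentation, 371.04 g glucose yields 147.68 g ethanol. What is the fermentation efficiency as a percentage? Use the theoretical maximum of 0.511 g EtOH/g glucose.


Fermentation efficiency = (actual / (0.511 * glucose)) * 100
= (147.68 / (0.511 * 371.04)) * 100
= 77.8897%

77.8897%


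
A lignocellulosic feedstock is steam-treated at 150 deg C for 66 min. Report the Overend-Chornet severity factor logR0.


logR0 = log10(t * exp((T - 100) / 14.75))
= log10(66 * exp((150 - 100) / 14.75))
= 3.2917

3.2917


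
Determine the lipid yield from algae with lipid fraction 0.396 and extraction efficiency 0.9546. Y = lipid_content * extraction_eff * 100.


Y = lipid_content * extraction_eff * 100
= 0.396 * 0.9546 * 100
= 37.8022%

37.8022%


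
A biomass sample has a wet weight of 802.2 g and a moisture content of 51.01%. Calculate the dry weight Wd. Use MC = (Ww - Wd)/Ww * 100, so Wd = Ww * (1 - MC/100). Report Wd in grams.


Wd = Ww * (1 - MC/100)
= 802.2 * (1 - 51.01/100)
= 392.9978 g

392.9978 g


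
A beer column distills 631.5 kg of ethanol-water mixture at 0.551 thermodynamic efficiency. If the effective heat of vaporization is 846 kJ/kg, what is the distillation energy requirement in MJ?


E = m * 846 / (eta * 1000)
= 631.5 * 846 / (0.551 * 1000)
= 969.5989 MJ

969.5989 MJ


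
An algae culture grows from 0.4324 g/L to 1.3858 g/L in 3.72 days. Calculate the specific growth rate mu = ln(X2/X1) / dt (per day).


mu = ln(X2/X1) / dt
= ln(1.3858/0.4324) / 3.72
= 0.3131 per day

0.3131 per day


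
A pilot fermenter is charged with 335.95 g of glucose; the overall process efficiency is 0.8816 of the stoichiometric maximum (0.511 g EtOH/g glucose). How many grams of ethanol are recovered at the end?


Actual ethanol: m = 0.511 * 335.95 * 0.8816
m = 151.3447 g

151.3447 g


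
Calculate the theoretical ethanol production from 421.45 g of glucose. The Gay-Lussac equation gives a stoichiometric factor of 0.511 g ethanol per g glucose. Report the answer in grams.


Theoretical ethanol yield: m_EtOH = 0.511 * m_glucose
m_EtOH = 0.511 * 421.45 = 215.3610 g

215.3610 g


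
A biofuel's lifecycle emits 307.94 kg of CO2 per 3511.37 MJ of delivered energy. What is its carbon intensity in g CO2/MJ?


CI = CO2 * 1000 / E
= 307.94 * 1000 / 3511.37
= 87.6980 g CO2/MJ

87.6980 g CO2/MJ


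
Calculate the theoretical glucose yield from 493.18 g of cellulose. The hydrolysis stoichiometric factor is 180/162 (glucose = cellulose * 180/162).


glucose = cellulose * 180/162
= 493.18 * 180/162
= 547.9778 g

547.9778 g


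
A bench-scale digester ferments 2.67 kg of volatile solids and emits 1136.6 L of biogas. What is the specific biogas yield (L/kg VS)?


Y = V / VS
= 1136.6 / 2.67
= 425.6929 L/kg VS

425.6929 L/kg VS


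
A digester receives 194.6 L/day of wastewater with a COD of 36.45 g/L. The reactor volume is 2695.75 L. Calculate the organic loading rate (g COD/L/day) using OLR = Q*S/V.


OLR = Q * S / V
= 194.6 * 36.45 / 2695.75
= 2.6312 g/L/day

2.6312 g/L/day


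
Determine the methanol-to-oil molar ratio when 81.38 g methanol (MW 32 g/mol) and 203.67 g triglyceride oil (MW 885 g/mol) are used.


Molar ratio = n_MeOH / n_oil = (MeOH/32) / (oil/885) = (MeOH * 885) / (32 * oil)
= (81.38 * 885) / (32 * 203.67)
= 11.0506

11.0506


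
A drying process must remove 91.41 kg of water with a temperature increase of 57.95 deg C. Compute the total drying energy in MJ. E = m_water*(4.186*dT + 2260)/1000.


E = m_water * (4.186 * dT + 2260) / 1000
= 91.41 * (4.186 * 57.95 + 2260) / 1000
= 228.7607 MJ

228.7607 MJ


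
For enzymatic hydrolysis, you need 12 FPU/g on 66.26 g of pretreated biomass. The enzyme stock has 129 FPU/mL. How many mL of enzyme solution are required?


V = dosage * m_sub / activity
V = 12 * 66.26 / 129
V = 6.1637 mL

6.1637 mL


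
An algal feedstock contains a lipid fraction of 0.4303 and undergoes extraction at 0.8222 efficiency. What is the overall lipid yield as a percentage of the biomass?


Y = lipid_content * extraction_eff * 100
= 0.4303 * 0.8222 * 100
= 35.3793%

35.3793%


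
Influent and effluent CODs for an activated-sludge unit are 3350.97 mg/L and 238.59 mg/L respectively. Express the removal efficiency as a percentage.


eta = (COD_in - COD_out) / COD_in * 100
= (3350.97 - 238.59) / 3350.97 * 100
= 92.8800%

92.8800%


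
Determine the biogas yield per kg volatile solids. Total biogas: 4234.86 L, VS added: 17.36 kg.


Y = V / VS
= 4234.86 / 17.36
= 243.9435 L/kg VS

243.9435 L/kg VS


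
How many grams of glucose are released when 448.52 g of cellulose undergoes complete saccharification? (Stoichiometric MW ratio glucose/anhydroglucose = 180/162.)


glucose = cellulose * 180/162
= 448.52 * 180/162
= 498.3556 g

498.3556 g


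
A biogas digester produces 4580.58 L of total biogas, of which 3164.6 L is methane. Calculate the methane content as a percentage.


CH4% = V_CH4 / V_total * 100
= 3164.6 / 4580.58 * 100
= 69.0873%

69.0873%


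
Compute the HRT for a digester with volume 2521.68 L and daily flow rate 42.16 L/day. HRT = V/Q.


HRT = V / Q
= 2521.68 / 42.16
= 59.8121 days

59.8121 days


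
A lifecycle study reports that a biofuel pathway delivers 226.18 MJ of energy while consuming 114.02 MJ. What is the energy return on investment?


EROI = E_out / E_in
= 226.18 / 114.02
= 1.9837

1.9837


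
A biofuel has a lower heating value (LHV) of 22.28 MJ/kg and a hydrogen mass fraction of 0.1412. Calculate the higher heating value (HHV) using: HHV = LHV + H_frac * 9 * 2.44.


HHV = LHV + H_frac * 9 * 2.44
= 22.28 + 0.1412 * 9 * 2.44
= 25.3808 MJ/kg

25.3808 MJ/kg


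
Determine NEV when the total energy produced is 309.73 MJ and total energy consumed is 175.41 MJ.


NEV = E_out - E_in
= 309.73 - 175.41
= 134.3200 MJ

134.3200 MJ


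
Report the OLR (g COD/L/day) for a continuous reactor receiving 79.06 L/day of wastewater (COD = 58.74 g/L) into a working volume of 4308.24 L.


OLR = Q * S / V
= 79.06 * 58.74 / 4308.24
= 1.0779 g/L/day

1.0779 g/L/day


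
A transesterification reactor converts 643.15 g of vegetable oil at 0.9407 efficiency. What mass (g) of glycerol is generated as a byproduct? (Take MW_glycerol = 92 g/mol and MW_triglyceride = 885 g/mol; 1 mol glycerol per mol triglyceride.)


glycerol = oil * conv * (92/885)
= 643.15 * 0.9407 * 92 / 885
= 62.8938 g

62.8938 g


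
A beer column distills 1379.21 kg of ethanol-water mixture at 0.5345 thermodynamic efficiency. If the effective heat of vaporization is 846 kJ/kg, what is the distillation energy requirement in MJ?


E = m * 846 / (eta * 1000)
= 1379.21 * 846 / (0.5345 * 1000)
= 2182.9966 MJ

2182.9966 MJ


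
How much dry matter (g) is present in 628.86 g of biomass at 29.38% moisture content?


Wd = Ww * (1 - MC/100)
= 628.86 * (1 - 29.38/100)
= 444.1009 g

444.1009 g


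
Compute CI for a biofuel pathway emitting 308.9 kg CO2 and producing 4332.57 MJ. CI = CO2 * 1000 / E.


CI = CO2 * 1000 / E
= 308.9 * 1000 / 4332.57
= 71.2972 g CO2/MJ

71.2972 g CO2/MJ


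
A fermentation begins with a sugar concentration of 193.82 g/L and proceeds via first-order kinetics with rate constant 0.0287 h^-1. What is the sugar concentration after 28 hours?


S = S0 * exp(-k * t)
S = 193.82 * exp(-0.0287 * 28)
S = 86.7760 g/L

86.7760 g/L


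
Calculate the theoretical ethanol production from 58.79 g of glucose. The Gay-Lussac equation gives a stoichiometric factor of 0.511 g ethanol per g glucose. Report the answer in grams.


Theoretical ethanol yield: m_EtOH = 0.511 * m_glucose
m_EtOH = 0.511 * 58.79 = 30.0417 g

30.0417 g


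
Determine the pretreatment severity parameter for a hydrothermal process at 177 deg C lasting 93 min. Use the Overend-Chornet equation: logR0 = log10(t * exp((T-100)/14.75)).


logR0 = log10(t * exp((T - 100) / 14.75))
= log10(93 * exp((177 - 100) / 14.75))
= 4.2356

4.2356


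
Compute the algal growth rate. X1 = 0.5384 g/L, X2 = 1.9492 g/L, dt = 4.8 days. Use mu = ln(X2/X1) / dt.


mu = ln(X2/X1) / dt
= ln(1.9492/0.5384) / 4.8
= 0.2680 per day

0.2680 per day


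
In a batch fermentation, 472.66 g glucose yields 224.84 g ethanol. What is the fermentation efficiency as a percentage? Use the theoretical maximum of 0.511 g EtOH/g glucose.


Fermentation efficiency = (actual / (0.511 * glucose)) * 100
= (224.84 / (0.511 * 472.66)) * 100
= 93.0902%

93.0902%


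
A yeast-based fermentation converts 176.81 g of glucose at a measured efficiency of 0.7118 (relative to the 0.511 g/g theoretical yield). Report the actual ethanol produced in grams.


Actual ethanol: m = 0.511 * 176.81 * 0.7118
m = 64.3111 g

64.3111 g


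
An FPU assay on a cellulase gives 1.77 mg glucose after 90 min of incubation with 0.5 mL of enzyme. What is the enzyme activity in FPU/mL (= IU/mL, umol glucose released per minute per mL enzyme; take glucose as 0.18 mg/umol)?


Activity = glucose_mg / (0.18 mg/umol * V_mL * t_min)
= 1.77 / (0.18 * 0.5 * 90)
= 0.2185 FPU/mL

0.2185 FPU/mL


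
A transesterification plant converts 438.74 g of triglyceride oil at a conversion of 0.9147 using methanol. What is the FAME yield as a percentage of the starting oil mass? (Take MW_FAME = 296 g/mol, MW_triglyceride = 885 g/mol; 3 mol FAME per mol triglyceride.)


m_FAME = oil * conv * (3 * 296 / 885) = oil * conv * (888/885)
= 438.74 * 0.9147 * 888 / 885
= 402.6759 g
Y = m_FAME / oil * 100 = conv * (888/885) * 100
= 0.9147 * 888 / 885 * 100
= 91.78%

91.78%


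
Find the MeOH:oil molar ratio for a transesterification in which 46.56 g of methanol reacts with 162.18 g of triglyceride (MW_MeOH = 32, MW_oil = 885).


Molar ratio = n_MeOH / n_oil = (MeOH/32) / (oil/885) = (MeOH * 885) / (32 * oil)
= (46.56 * 885) / (32 * 162.18)
= 7.9398

7.9398


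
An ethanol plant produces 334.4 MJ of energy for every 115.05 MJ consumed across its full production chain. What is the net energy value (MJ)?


NEV = E_out - E_in
= 334.4 - 115.05
= 219.3500 MJ

219.3500 MJ


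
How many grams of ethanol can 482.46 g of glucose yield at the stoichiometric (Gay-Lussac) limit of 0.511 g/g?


Theoretical ethanol yield: m_EtOH = 0.511 * m_glucose
m_EtOH = 0.511 * 482.46 = 246.5371 g

246.5371 g


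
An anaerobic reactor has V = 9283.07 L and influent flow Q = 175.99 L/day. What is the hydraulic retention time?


HRT = V / Q
= 9283.07 / 175.99
= 52.7477 days

52.7477 days


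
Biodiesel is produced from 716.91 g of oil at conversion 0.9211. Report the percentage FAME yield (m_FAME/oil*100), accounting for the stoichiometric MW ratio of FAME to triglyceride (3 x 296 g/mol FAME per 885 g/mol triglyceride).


m_FAME = oil * conv * (3 * 296 / 885) = oil * conv * (888/885)
= 716.91 * 0.9211 * 888 / 885
= 662.5843 g
Y = m_FAME / oil * 100 = conv * (888/885) * 100
= 0.9211 * 888 / 885 * 100
= 92.42%

92.42%


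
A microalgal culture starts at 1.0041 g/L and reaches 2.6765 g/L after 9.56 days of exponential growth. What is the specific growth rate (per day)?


mu = ln(X2/X1) / dt
= ln(2.6765/1.0041) / 9.56
= 0.1026 per day

0.1026 per day


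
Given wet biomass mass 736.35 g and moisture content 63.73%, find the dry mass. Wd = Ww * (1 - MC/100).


Wd = Ww * (1 - MC/100)
= 736.35 * (1 - 63.73/100)
= 267.0741 g

267.0741 g


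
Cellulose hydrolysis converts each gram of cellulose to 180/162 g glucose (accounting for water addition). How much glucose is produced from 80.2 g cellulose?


glucose = cellulose * 180/162
= 80.2 * 180/162
= 89.1111 g

89.1111 g


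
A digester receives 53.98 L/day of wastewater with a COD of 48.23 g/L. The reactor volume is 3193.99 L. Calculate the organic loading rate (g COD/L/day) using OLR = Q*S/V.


OLR = Q * S / V
= 53.98 * 48.23 / 3193.99
= 0.8151 g/L/day

0.8151 g/L/day


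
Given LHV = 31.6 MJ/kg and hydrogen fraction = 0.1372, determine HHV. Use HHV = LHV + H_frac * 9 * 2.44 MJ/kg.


HHV = LHV + H_frac * 9 * 2.44
= 31.6 + 0.1372 * 9 * 2.44
= 34.6129 MJ/kg

34.6129 MJ/kg


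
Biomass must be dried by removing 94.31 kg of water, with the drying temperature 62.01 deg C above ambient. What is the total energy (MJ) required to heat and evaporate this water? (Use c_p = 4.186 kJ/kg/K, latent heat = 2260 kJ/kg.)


E = m_water * (4.186 * dT + 2260) / 1000
= 94.31 * (4.186 * 62.01 + 2260) / 1000
= 237.6210 MJ

237.6210 MJ


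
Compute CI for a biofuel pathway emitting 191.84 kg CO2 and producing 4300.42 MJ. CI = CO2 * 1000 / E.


CI = CO2 * 1000 / E
= 191.84 * 1000 / 4300.42
= 44.6096 g CO2/MJ

44.6096 g CO2/MJ


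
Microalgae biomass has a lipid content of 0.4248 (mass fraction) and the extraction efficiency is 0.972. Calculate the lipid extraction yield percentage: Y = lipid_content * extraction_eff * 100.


Y = lipid_content * extraction_eff * 100
= 0.4248 * 0.972 * 100
= 41.2906%

41.2906%
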